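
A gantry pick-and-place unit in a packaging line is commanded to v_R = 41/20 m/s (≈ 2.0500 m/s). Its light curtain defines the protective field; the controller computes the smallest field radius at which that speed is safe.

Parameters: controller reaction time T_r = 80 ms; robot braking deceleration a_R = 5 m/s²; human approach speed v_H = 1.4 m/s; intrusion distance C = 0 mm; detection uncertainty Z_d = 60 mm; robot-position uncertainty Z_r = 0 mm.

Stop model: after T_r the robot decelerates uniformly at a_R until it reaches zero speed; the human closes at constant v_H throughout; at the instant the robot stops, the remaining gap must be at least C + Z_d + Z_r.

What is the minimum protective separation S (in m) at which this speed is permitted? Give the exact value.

S_min = 5321/4000 m = 1.3302 m

braking lasts T_s = (41/20)/5 = 0.4100 s
reaction-phase robot travel = 2.0500·0.0800 = 0.1640 m
robot under decel: 2.0500²/(2·5.0000) = 0.4203 m
person approaches 1.4000·(0.0800+0.4100) = 0.6860 m
residual clearance needed = 0.0000+0.0600+0.0000 = 0.0600 m
S_min ≈ 0.1640+0.4203+0.6860+0.0600  ⇒  S_min = 5321/4000 m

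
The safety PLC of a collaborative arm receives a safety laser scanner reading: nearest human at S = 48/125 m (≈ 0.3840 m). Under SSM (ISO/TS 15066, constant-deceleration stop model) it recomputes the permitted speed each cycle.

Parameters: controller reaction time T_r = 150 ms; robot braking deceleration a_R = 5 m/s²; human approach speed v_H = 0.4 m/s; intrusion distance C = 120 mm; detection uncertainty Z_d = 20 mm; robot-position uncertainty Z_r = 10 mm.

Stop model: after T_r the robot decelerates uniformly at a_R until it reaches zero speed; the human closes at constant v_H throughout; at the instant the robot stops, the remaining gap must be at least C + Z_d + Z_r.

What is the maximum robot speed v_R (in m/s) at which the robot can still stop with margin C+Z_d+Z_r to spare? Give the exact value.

collect terms ⇒ (1/10)·v_R² + (23/100)·v_R + (-87/500) = 0
  disc = (23/100)² − 4·(1/10)·(-87/500) = 49/400 ; √disc = 7/20
  v_R = (−(23/100) + 7/20) / (2·(1/10)) = 3/5 m/s
check:
T_s = v_R/a_R = (3/5)/5 = 0.1200 s
robot in T_r: 0.6000·0.1500 = 0.0900 m
robot covers 0.6000·0.1200 − ½·5.0000·0.1200² = 0.0360 m while stopping
human closes 0.4000·0.2700 = 0.1080 m
C+Z_d+Z_r = 0.1200+0.0200+0.0100 = 0.1500 m
sum ≈ 0.0900+0.0360+0.1080+0.1500 ≈ 0.3840 m = S ✓

v_R_max = 3/5 m/s = 0.6000 m/s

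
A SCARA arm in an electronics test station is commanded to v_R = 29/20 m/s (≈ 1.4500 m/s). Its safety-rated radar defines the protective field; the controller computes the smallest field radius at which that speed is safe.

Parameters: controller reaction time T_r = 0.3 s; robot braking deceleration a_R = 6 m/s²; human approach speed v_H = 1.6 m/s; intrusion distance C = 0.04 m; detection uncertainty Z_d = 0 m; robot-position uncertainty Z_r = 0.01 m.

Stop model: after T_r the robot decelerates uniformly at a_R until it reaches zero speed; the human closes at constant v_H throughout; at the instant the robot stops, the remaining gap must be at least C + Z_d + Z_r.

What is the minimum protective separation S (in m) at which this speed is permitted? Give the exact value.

S_min = 2443/1600 m = 1.5269 m

braking lasts T_s = (29/20)/6 = 0.2417 s
robot in T_r: 1.4500·0.3000 = 0.4350 m
robot under decel: 1.4500²/(2·6.0000) = 0.1752 m
person approaches 1.6000·(0.3000+0.2417) = 0.8667 m
residual clearance needed = 0.0400+0.0000+0.0100 = 0.0500 m
S_min ≈ 0.4350+0.1752+0.8667+0.0500  ⇒  S_min = 2443/1600 m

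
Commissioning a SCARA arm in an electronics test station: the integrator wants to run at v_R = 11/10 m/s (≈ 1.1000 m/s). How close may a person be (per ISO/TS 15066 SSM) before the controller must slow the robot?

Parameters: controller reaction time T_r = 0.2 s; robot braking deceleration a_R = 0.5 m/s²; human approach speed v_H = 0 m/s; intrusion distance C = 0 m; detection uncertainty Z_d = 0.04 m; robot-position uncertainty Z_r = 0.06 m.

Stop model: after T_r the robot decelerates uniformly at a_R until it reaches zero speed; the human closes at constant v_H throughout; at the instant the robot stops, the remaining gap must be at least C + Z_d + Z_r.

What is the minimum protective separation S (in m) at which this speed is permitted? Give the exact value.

stop time T_s = (11/10)/(1/2) = 2.2000 s
robot covers v_R·T_r = 1.1000·0.2000 = 0.2200 m before braking
robot covers 1.1000·2.2000 − ½·0.5000·2.2000² = 1.2100 m while stopping
human closes 0.0000·2.4000 = 0.0000 m
C+Z_d+Z_r = 0.0000+0.0400+0.0600 = 0.1000 m
S_min ≈ 0.2200+1.2100+0.0000+0.1000  ⇒  S_min = 153/100 m

S_min = 153/100 m = 1.5300 m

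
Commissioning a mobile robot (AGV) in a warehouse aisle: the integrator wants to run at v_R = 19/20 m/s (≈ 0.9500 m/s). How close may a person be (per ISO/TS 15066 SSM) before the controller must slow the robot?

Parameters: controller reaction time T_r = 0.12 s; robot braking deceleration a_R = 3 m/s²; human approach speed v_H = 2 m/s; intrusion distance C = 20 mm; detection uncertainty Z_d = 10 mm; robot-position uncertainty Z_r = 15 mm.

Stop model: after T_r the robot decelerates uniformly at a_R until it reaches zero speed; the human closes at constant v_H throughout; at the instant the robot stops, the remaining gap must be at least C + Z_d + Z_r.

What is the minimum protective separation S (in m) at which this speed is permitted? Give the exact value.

S_min = 4731/4000 m = 1.1827 m

braking lasts T_s = (19/20)/3 = 0.3167 s
reaction-phase robot travel = 0.9500·0.1200 = 0.1140 m
braking distance = 0.9500²/(2·3.0000) = 0.1504 m
person approaches 2.0000·(0.1200+0.3167) = 0.8733 m
residual clearance needed = 0.0200+0.0100+0.0150 = 0.0450 m
S_min ≈ 0.1140+0.1504+0.8733+0.0450  ⇒  S_min = 4731/4000 m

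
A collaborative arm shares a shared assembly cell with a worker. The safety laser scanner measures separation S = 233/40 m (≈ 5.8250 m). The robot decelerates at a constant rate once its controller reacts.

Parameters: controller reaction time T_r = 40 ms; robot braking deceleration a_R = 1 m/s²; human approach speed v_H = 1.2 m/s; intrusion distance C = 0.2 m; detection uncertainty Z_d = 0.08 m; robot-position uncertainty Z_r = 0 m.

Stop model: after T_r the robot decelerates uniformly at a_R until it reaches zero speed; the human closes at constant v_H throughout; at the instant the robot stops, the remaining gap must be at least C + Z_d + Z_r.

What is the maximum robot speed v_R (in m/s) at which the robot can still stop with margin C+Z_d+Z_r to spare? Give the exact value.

collect terms ⇒ (1/2)·v_R² + (31/25)·v_R + (-5497/1000) = 0
  disc = (31/25)² − 4·(1/2)·(-5497/1000) = 31329/2500 ; √disc = 177/50
  v_R = (−(31/25) + 177/50) / (2·(1/2)) = 23/10 m/s
check:
braking lasts T_s = (23/10)/1 = 2.3000 s
robot covers v_R·T_r = 2.3000·0.0400 = 0.0920 m before braking
robot under decel: 2.3000²/(2·1.0000) = 2.6450 m
human over T_r+T_s: 1.2000·(0.0400+2.3000) = 2.8080 m
margins: 0.2000+0.0800+0.0000 = 0.2800 m
sum ≈ 0.0920+2.6450+2.8080+0.2800 ≈ 5.8250 m = S ✓

v_R_max = 23/10 m/s = 2.3000 m/s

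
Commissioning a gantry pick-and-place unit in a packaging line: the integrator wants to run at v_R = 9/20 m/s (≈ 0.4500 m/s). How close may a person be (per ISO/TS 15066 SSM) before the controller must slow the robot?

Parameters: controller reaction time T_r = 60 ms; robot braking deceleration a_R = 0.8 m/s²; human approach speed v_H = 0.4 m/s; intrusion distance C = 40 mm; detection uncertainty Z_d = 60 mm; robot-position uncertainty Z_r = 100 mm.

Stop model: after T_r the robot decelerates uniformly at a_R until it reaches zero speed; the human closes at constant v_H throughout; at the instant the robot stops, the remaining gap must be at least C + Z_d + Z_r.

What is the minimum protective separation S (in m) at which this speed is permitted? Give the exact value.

S_min = 9641/16000 m = 0.6026 m

stop time T_s = (9/20)/(4/5) = 0.5625 s
reaction-phase robot travel = 0.4500·0.0600 = 0.0270 m
robot under decel: 0.4500²/(2·0.8000) = 0.1266 m
person approaches 0.4000·(0.0600+0.5625) = 0.2490 m
C+Z_d+Z_r = 0.0400+0.0600+0.1000 = 0.2000 m
S_min ≈ 0.0270+0.1266+0.2490+0.2000  ⇒  S_min = 9641/16000 m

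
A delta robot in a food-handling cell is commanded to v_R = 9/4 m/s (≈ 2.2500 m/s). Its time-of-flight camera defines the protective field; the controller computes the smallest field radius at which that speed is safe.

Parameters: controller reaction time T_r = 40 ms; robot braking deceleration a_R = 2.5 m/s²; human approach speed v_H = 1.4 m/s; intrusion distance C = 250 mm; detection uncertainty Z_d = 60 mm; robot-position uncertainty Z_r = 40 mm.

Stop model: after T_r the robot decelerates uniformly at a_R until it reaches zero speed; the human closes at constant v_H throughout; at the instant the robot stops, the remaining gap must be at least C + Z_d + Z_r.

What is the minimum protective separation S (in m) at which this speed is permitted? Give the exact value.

stop time T_s = (9/4)/(5/2) = 0.9000 s
reaction-phase robot travel = 2.2500·0.0400 = 0.0900 m
braking distance = 2.2500²/(2·2.5000) = 1.0125 m
person approaches 1.4000·(0.0400+0.9000) = 1.3160 m
residual clearance needed = 0.2500+0.0600+0.0400 = 0.3500 m
S_min ≈ 0.0900+1.0125+1.3160+0.3500  ⇒  S_min = 5537/2000 m

S_min = 5537/2000 m = 2.7685 m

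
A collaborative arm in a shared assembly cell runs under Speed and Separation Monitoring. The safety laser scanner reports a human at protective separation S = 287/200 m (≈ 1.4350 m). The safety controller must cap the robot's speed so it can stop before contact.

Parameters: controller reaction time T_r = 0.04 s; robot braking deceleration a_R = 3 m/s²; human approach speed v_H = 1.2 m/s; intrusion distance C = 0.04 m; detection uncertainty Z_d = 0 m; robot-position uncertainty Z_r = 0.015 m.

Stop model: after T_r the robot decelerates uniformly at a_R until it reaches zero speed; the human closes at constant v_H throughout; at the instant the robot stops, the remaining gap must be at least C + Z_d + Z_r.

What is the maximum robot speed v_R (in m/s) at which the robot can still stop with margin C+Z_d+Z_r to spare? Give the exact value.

v_R_max = 9/5 m/s = 1.8000 m/s

collect terms ⇒ (1/6)·v_R² + (11/25)·v_R + (-333/250) = 0
  disc = (11/25)² − 4·(1/6)·(-333/250) = 676/625 ; √disc = 26/25
  v_R = (−(11/25) + 26/25) / (2·(1/6)) = 9/5 m/s
check:
stop time T_s = (9/5)/3 = 0.6000 s
robot covers v_R·T_r = 1.8000·0.0400 = 0.0720 m before braking
robot under decel: 1.8000²/(2·3.0000) = 0.5400 m
human closes 1.2000·0.6400 = 0.7680 m
C+Z_d+Z_r = 0.0400+0.0000+0.0150 = 0.0550 m
sum ≈ 0.0720+0.5400+0.7680+0.0550 ≈ 1.4350 m = S ✓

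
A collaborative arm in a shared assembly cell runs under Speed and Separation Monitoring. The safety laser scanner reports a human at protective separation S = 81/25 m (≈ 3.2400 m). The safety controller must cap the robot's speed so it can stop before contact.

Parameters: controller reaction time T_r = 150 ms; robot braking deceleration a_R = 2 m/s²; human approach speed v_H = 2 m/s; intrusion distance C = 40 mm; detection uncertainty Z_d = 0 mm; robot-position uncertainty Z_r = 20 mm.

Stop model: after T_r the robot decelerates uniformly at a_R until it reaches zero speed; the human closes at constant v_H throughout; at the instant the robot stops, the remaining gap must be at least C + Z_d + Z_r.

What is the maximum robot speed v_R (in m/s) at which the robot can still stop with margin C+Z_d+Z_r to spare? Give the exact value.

v_R_max = 9/5 m/s = 1.8000 m/s

at the boundary: (1/4)·v² + (23/20)·v + (-72/25) = 0
  disc = (23/20)² − 4·(1/4)·(-72/25) = 1681/400 ; √disc = 41/20
  v_R = (−(23/20) + 41/20) / (2·(1/4)) = 9/5 m/s
check:
braking lasts T_s = (9/5)/2 = 0.9000 s
robot covers v_R·T_r = 1.8000·0.1500 = 0.2700 m before braking
robot covers 1.8000·0.9000 − ½·2.0000·0.9000² = 0.8100 m while stopping
human closes 2.0000·1.0500 = 2.1000 m
residual clearance needed = 0.0400+0.0000+0.0200 = 0.0600 m
sum ≈ 0.2700+0.8100+2.1000+0.0600 ≈ 3.2400 m = S ✓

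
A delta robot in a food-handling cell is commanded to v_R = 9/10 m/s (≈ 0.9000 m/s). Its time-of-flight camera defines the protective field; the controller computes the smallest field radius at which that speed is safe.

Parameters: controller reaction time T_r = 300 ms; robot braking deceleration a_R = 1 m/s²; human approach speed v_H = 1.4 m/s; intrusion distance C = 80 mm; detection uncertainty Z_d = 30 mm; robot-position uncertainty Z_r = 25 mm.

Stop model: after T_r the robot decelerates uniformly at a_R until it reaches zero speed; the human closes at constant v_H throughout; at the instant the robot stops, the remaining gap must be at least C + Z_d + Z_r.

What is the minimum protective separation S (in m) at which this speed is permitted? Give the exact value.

stop time T_s = (9/10)/1 = 0.9000 s
robot covers v_R·T_r = 0.9000·0.3000 = 0.2700 m before braking
braking distance = 0.9000²/(2·1.0000) = 0.4050 m
person approaches 1.4000·(0.3000+0.9000) = 1.6800 m
C+Z_d+Z_r = 0.0800+0.0300+0.0250 = 0.1350 m
S_min ≈ 0.2700+0.4050+1.6800+0.1350  ⇒  S_min = 249/100 m

S_min = 249/100 m = 2.4900 m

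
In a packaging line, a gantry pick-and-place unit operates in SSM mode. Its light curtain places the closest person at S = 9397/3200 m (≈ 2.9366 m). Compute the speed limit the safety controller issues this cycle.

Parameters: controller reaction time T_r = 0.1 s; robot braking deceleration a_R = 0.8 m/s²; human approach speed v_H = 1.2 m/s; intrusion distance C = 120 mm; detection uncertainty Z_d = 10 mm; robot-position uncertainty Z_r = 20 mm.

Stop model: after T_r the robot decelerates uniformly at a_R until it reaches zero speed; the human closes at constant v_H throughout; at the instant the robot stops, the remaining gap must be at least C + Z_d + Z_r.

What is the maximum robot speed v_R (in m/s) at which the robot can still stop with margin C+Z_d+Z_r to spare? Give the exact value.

at the boundary: (5/8)·v² + (8/5)·v + (-8533/3200) = 0
  disc = (8/5)² − 4·(5/8)·(-8533/3200) = 59049/6400 ; √disc = 243/80
  v_R = (−(8/5) + 243/80) / (2·(5/8)) = 23/20 m/s
check:
T_s = v_R/a_R = (23/20)/(4/5) = 1.4375 s
robot covers v_R·T_r = 1.1500·0.1000 = 0.1150 m before braking
robot covers 1.1500·1.4375 − ½·0.8000·1.4375² = 0.8266 m while stopping
human over T_r+T_s: 1.2000·(0.1000+1.4375) = 1.8450 m
margins: 0.1200+0.0100+0.0200 = 0.1500 m
sum ≈ 0.1150+0.8266+1.8450+0.1500 ≈ 2.9366 m = S ✓

v_R_max = 23/20 m/s = 1.1500 m/s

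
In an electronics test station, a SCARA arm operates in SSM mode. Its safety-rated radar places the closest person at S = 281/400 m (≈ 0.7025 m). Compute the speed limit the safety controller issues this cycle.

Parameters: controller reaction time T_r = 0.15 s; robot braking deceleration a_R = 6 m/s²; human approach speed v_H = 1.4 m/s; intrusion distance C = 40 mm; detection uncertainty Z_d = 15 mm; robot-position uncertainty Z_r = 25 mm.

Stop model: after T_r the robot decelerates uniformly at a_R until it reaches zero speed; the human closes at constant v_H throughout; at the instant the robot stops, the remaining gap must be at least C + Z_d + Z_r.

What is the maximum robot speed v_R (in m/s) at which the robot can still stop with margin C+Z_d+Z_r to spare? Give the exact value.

at the boundary: (1/12)·v² + (23/60)·v + (-33/80) = 0
  disc = (23/60)² − 4·(1/12)·(-33/80) = 64/225 ; √disc = 8/15
  v_R = (−(23/60) + 8/15) / (2·(1/12)) = 9/10 m/s
check:
stop time T_s = (9/10)/6 = 0.1500 s
robot in T_r: 0.9000·0.1500 = 0.1350 m
braking distance = 0.9000²/(2·6.0000) = 0.0675 m
person approaches 1.4000·(0.1500+0.1500) = 0.4200 m
residual clearance needed = 0.0400+0.0150+0.0250 = 0.0800 m
sum ≈ 0.1350+0.0675+0.4200+0.0800 ≈ 0.7025 m = S ✓

v_R_max = 9/10 m/s = 0.9000 m/s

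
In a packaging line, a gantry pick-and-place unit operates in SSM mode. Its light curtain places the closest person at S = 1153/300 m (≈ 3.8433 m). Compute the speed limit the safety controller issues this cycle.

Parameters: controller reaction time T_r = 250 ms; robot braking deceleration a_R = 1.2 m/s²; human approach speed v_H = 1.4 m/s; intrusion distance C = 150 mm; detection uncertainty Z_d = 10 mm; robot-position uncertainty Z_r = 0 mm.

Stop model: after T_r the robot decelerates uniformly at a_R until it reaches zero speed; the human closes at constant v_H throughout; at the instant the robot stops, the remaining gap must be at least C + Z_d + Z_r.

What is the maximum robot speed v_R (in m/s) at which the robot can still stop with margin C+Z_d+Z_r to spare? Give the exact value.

quadratic (5/12)·v² + (17/12)·v + (-10/3) = 0
  disc = (17/12)² − 4·(5/12)·(-10/3) = 121/16 ; √disc = 11/4
  v_R = (−(17/12) + 11/4) / (2·(5/12)) = 8/5 m/s
check:
braking lasts T_s = (8/5)/(6/5) = 1.3333 s
robot in T_r: 1.6000·0.2500 = 0.4000 m
braking distance = 1.6000²/(2·1.2000) = 1.0667 m
human over T_r+T_s: 1.4000·(0.2500+1.3333) = 2.2167 m
C+Z_d+Z_r = 0.1500+0.0100+0.0000 = 0.1600 m
sum ≈ 0.4000+1.0667+2.2167+0.1600 ≈ 3.8433 m = S ✓

v_R_max = 8/5 m/s = 1.6000 m/s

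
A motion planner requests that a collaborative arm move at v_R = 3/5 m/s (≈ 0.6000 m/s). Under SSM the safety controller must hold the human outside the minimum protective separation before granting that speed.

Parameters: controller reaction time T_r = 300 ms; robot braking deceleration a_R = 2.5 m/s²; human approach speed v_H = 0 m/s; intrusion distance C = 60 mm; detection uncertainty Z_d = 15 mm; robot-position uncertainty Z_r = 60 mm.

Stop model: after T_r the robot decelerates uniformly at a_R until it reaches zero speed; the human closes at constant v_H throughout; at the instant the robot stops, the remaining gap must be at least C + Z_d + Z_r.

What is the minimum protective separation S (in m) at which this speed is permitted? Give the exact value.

stop time T_s = (3/5)/(5/2) = 0.2400 s
robot covers v_R·T_r = 0.6000·0.3000 = 0.1800 m before braking
braking distance = 0.6000²/(2·2.5000) = 0.0720 m
person approaches 0.0000·(0.3000+0.2400) = 0.0000 m
C+Z_d+Z_r = 0.0600+0.0150+0.0600 = 0.1350 m
S_min ≈ 0.1800+0.0720+0.0000+0.1350  ⇒  S_min = 387/1000 m

S_min = 387/1000 m = 0.3870 m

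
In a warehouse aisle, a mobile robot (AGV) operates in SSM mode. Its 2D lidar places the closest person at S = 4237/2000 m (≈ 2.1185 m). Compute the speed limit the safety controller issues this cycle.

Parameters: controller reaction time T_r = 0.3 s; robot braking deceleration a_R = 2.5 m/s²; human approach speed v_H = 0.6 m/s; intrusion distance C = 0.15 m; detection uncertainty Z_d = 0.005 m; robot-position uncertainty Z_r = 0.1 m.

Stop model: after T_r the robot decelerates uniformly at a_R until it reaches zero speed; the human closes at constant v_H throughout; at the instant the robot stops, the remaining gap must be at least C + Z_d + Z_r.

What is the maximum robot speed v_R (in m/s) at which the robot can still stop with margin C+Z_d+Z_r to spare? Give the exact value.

v_R_max = 37/20 m/s = 1.8500 m/s

quadratic (1/5)·v² + (27/50)·v + (-3367/2000) = 0
  disc = (27/50)² − 4·(1/5)·(-3367/2000) = 1024/625 ; √disc = 32/25
  v_R = (−(27/50) + 32/25) / (2·(1/5)) = 37/20 m/s
check:
T_s = v_R/a_R = (37/20)/(5/2) = 0.7400 s
robot covers v_R·T_r = 1.8500·0.3000 = 0.5550 m before braking
robot under decel: 1.8500²/(2·2.5000) = 0.6845 m
human closes 0.6000·1.0400 = 0.6240 m
C+Z_d+Z_r = 0.1500+0.0050+0.1000 = 0.2550 m
sum ≈ 0.5550+0.6845+0.6240+0.2550 ≈ 2.1185 m = S ✓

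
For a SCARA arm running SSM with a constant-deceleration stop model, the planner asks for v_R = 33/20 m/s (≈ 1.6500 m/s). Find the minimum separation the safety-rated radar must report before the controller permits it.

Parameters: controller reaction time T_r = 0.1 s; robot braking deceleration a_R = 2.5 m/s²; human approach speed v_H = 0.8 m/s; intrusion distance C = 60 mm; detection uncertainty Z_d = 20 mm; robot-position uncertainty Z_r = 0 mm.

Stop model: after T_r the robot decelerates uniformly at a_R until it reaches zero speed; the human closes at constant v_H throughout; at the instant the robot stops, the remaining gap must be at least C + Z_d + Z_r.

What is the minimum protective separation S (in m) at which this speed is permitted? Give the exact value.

S_min = 559/400 m = 1.3975 m

braking lasts T_s = (33/20)/(5/2) = 0.6600 s
robot in T_r: 1.6500·0.1000 = 0.1650 m
robot under decel: 1.6500²/(2·2.5000) = 0.5445 m
person approaches 0.8000·(0.1000+0.6600) = 0.6080 m
margins: 0.0600+0.0200+0.0000 = 0.0800 m
S_min ≈ 0.1650+0.5445+0.6080+0.0800  ⇒  S_min = 559/400 m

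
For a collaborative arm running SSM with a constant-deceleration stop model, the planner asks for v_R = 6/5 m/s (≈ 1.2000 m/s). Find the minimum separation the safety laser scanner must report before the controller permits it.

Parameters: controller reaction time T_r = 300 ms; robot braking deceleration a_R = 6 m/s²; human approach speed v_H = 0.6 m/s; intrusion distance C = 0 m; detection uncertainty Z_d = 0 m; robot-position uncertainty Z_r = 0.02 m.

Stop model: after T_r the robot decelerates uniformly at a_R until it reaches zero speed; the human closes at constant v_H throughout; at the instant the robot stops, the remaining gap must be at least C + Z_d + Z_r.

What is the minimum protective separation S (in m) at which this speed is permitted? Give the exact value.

S_min = 4/5 m = 0.8000 m

T_s = v_R/a_R = (6/5)/6 = 0.2000 s
robot covers v_R·T_r = 1.2000·0.3000 = 0.3600 m before braking
robot covers 1.2000·0.2000 − ½·6.0000·0.2000² = 0.1200 m while stopping
human over T_r+T_s: 0.6000·(0.3000+0.2000) = 0.3000 m
residual clearance needed = 0.0000+0.0000+0.0200 = 0.0200 m
S_min ≈ 0.3600+0.1200+0.3000+0.0200  ⇒  S_min = 4/5 m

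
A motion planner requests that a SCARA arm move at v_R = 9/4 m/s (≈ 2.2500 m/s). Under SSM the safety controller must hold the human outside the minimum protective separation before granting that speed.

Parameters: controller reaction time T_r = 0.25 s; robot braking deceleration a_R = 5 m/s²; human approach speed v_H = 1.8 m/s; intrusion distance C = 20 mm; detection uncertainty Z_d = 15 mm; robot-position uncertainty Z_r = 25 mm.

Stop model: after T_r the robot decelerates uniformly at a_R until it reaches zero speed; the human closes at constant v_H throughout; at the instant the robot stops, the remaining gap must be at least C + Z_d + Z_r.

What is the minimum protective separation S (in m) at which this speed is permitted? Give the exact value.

S_min = 1911/800 m = 2.3887 m

braking lasts T_s = (9/4)/5 = 0.4500 s
robot in T_r: 2.2500·0.2500 = 0.5625 m
braking distance = 2.2500²/(2·5.0000) = 0.5062 m
human closes 1.8000·0.7000 = 1.2600 m
margins: 0.0200+0.0150+0.0250 = 0.0600 m
S_min ≈ 0.5625+0.5062+1.2600+0.0600  ⇒  S_min = 1911/800 m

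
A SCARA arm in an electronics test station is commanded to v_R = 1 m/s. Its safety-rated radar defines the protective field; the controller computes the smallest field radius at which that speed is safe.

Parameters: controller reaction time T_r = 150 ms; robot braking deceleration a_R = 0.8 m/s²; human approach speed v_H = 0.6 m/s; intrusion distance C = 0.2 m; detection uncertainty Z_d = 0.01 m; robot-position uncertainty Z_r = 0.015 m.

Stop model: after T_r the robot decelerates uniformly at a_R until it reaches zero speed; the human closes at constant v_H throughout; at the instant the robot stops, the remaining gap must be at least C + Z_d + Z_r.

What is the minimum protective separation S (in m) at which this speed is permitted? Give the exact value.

S_min = 46/25 m = 1.8400 m

T_s = v_R/a_R = 1/(4/5) = 1.2500 s
robot covers v_R·T_r = 1.0000·0.1500 = 0.1500 m before braking
robot under decel: 1.0000²/(2·0.8000) = 0.6250 m
human closes 0.6000·1.4000 = 0.8400 m
margins: 0.2000+0.0100+0.0150 = 0.2250 m
S_min ≈ 0.1500+0.6250+0.8400+0.2250  ⇒  S_min = 46/25 m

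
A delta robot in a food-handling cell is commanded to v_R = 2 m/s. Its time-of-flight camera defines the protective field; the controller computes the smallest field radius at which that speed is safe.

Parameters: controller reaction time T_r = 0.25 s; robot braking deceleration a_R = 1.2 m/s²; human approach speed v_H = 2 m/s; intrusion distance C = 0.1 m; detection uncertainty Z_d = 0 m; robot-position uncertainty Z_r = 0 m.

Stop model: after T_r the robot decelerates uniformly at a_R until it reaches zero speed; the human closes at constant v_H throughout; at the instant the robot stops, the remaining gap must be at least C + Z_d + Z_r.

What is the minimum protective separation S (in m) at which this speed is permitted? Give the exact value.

braking lasts T_s = 2/(6/5) = 1.6667 s
robot in T_r: 2.0000·0.2500 = 0.5000 m
braking distance = 2.0000²/(2·1.2000) = 1.6667 m
human over T_r+T_s: 2.0000·(0.2500+1.6667) = 3.8333 m
C+Z_d+Z_r = 0.1000+0.0000+0.0000 = 0.1000 m
S_min ≈ 0.5000+1.6667+3.8333+0.1000  ⇒  S_min = 61/10 m

S_min = 61/10 m = 6.1000 m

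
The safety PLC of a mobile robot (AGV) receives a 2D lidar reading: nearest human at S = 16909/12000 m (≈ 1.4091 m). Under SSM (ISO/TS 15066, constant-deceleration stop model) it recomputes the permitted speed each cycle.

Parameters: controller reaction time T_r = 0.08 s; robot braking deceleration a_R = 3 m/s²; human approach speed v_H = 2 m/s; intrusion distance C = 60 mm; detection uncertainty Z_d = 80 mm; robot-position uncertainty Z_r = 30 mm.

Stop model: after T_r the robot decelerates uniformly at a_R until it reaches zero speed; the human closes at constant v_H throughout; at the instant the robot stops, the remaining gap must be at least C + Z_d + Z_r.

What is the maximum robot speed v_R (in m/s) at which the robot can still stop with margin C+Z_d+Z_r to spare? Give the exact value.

at the boundary: (1/6)·v² + (56/75)·v + (-12949/12000) = 0
  disc = (56/75)² − 4·(1/6)·(-12949/12000) = 12769/10000 ; √disc = 113/100
  v_R = (−(56/75) + 113/100) / (2·(1/6)) = 23/20 m/s
check:
braking lasts T_s = (23/20)/3 = 0.3833 s
reaction-phase robot travel = 1.1500·0.0800 = 0.0920 m
braking distance = 1.1500²/(2·3.0000) = 0.2204 m
human closes 2.0000·0.4633 = 0.9267 m
residual clearance needed = 0.0600+0.0800+0.0300 = 0.1700 m
sum ≈ 0.0920+0.2204+0.9267+0.1700 ≈ 1.4091 m = S ✓

v_R_max = 23/20 m/s = 1.1500 m/s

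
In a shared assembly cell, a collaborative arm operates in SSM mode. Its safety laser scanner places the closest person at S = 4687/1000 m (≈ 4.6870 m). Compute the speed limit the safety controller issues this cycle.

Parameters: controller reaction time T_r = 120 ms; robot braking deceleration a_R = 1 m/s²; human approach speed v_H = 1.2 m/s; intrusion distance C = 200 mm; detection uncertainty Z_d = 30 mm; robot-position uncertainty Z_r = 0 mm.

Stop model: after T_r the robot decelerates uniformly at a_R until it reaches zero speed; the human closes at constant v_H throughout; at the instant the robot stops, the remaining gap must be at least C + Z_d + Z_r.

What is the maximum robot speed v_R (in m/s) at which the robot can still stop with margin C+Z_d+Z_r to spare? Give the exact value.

v_R_max = 19/10 m/s = 1.9000 m/s

at the boundary: (1/2)·v² + (33/25)·v + (-4313/1000) = 0
  disc = (33/25)² − 4·(1/2)·(-4313/1000) = 25921/2500 ; √disc = 161/50
  v_R = (−(33/25) + 161/50) / (2·(1/2)) = 19/10 m/s
check:
stop time T_s = (19/10)/1 = 1.9000 s
robot in T_r: 1.9000·0.1200 = 0.2280 m
robot covers 1.9000·1.9000 − ½·1.0000·1.9000² = 1.8050 m while stopping
person approaches 1.2000·(0.1200+1.9000) = 2.4240 m
residual clearance needed = 0.2000+0.0300+0.0000 = 0.2300 m
sum ≈ 0.2280+1.8050+2.4240+0.2300 ≈ 4.6870 m = S ✓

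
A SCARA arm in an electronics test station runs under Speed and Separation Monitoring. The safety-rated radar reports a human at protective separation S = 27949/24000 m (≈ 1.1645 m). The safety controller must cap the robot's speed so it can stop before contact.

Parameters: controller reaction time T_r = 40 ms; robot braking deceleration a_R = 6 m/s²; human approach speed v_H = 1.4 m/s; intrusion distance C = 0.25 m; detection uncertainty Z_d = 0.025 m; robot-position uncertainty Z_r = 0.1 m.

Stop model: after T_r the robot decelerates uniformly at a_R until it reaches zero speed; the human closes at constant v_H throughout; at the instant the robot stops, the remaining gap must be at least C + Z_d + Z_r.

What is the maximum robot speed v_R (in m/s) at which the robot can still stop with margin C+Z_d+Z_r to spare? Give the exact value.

at the boundary: (1/12)·v² + (41/150)·v + (-3521/4800) = 0
  disc = (41/150)² − 4·(1/12)·(-3521/4800) = 12769/40000 ; √disc = 113/200
  v_R = (−(41/150) + 113/200) / (2·(1/12)) = 7/4 m/s
check:
T_s = v_R/a_R = (7/4)/6 = 0.2917 s
reaction-phase robot travel = 1.7500·0.0400 = 0.0700 m
robot under decel: 1.7500²/(2·6.0000) = 0.2552 m
human closes 1.4000·0.3317 = 0.4643 m
C+Z_d+Z_r = 0.2500+0.0250+0.1000 = 0.3750 m
sum ≈ 0.0700+0.2552+0.4643+0.3750 ≈ 1.1645 m = S ✓

v_R_max = 7/4 m/s = 1.7500 m/s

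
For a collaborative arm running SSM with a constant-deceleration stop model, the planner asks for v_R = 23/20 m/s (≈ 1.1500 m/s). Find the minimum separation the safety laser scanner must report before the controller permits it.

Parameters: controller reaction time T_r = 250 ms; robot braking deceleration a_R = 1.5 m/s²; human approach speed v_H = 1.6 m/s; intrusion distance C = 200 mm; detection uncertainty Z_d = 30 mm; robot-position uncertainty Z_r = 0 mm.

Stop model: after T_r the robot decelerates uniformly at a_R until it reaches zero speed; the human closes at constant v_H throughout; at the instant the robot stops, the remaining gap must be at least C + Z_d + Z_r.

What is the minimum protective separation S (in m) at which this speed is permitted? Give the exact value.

braking lasts T_s = (23/20)/(3/2) = 0.7667 s
reaction-phase robot travel = 1.1500·0.2500 = 0.2875 m
robot under decel: 1.1500²/(2·1.5000) = 0.4408 m
human over T_r+T_s: 1.6000·(0.2500+0.7667) = 1.6267 m
residual clearance needed = 0.2000+0.0300+0.0000 = 0.2300 m
S_min ≈ 0.2875+0.4408+1.6267+0.2300  ⇒  S_min = 517/200 m

S_min = 517/200 m = 2.5850 m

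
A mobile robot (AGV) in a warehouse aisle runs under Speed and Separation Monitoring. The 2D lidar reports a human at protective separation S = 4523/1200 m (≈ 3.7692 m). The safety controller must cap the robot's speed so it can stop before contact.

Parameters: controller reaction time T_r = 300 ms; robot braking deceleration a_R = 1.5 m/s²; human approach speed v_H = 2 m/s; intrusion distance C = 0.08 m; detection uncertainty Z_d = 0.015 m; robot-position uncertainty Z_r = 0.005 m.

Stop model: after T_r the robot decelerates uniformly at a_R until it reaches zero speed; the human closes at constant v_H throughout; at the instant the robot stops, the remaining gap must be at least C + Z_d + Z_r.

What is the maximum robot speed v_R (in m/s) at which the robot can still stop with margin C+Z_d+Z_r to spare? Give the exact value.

collect terms ⇒ (1/3)·v_R² + (49/30)·v_R + (-3683/1200) = 0
  disc = (49/30)² − 4·(1/3)·(-3683/1200) = 169/25 ; √disc = 13/5
  v_R = (−(49/30) + 13/5) / (2·(1/3)) = 29/20 m/s
check:
stop time T_s = (29/20)/(3/2) = 0.9667 s
robot covers v_R·T_r = 1.4500·0.3000 = 0.4350 m before braking
braking distance = 1.4500²/(2·1.5000) = 0.7008 m
person approaches 2.0000·(0.3000+0.9667) = 2.5333 m
C+Z_d+Z_r = 0.0800+0.0150+0.0050 = 0.1000 m
sum ≈ 0.4350+0.7008+2.5333+0.1000 ≈ 3.7692 m = S ✓

v_R_max = 29/20 m/s = 1.4500 m/s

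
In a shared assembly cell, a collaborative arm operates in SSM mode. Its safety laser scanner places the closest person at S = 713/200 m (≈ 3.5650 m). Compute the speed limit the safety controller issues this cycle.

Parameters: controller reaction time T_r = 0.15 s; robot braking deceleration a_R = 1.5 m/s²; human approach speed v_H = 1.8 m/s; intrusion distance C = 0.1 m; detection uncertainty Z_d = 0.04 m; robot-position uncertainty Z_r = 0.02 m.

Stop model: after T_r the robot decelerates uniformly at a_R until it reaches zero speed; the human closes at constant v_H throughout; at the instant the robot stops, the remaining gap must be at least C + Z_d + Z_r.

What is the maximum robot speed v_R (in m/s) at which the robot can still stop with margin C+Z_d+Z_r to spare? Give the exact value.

at the boundary: (1/3)·v² + (27/20)·v + (-627/200) = 0
  disc = (27/20)² − 4·(1/3)·(-627/200) = 2401/400 ; √disc = 49/20
  v_R = (−(27/20) + 49/20) / (2·(1/3)) = 33/20 m/s
check:
stop time T_s = (33/20)/(3/2) = 1.1000 s
robot covers v_R·T_r = 1.6500·0.1500 = 0.2475 m before braking
robot covers 1.6500·1.1000 − ½·1.5000·1.1000² = 0.9075 m while stopping
human over T_r+T_s: 1.8000·(0.1500+1.1000) = 2.2500 m
C+Z_d+Z_r = 0.1000+0.0400+0.0200 = 0.1600 m
sum ≈ 0.2475+0.9075+2.2500+0.1600 ≈ 3.5650 m = S ✓

v_R_max = 33/20 m/s = 1.6500 m/s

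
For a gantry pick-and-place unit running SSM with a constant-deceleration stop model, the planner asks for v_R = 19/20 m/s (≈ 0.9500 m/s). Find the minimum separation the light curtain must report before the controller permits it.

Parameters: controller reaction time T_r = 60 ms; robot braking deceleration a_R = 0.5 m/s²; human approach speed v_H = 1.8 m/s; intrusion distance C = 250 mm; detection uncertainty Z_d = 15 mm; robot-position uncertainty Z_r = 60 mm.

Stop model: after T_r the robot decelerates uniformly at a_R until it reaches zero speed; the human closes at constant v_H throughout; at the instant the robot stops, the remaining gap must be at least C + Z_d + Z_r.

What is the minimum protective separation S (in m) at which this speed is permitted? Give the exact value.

T_s = v_R/a_R = (19/20)/(1/2) = 1.9000 s
reaction-phase robot travel = 0.9500·0.0600 = 0.0570 m
robot under decel: 0.9500²/(2·0.5000) = 0.9025 m
human closes 1.8000·1.9600 = 3.5280 m
residual clearance needed = 0.2500+0.0150+0.0600 = 0.3250 m
S_min ≈ 0.0570+0.9025+3.5280+0.3250  ⇒  S_min = 77/16 m

S_min = 77/16 m = 4.8125 m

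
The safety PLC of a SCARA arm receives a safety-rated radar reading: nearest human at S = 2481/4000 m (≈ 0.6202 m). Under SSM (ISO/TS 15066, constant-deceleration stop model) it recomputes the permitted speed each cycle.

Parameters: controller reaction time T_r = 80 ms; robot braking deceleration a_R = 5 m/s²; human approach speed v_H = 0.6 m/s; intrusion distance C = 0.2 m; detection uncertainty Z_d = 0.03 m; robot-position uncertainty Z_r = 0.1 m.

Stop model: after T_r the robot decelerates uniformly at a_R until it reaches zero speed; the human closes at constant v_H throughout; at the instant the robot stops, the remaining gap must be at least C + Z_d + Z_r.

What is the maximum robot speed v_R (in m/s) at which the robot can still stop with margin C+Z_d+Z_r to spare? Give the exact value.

collect terms ⇒ (1/10)·v_R² + (1/5)·v_R + (-969/4000) = 0
  disc = (1/5)² − 4·(1/10)·(-969/4000) = 1369/10000 ; √disc = 37/100
  v_R = (−(1/5) + 37/100) / (2·(1/10)) = 17/20 m/s
check:
T_s = v_R/a_R = (17/20)/5 = 0.1700 s
robot in T_r: 0.8500·0.0800 = 0.0680 m
braking distance = 0.8500²/(2·5.0000) = 0.0722 m
human closes 0.6000·0.2500 = 0.1500 m
C+Z_d+Z_r = 0.2000+0.0300+0.1000 = 0.3300 m
sum ≈ 0.0680+0.0722+0.1500+0.3300 ≈ 0.6202 m = S ✓

v_R_max = 17/20 m/s = 0.8500 m/s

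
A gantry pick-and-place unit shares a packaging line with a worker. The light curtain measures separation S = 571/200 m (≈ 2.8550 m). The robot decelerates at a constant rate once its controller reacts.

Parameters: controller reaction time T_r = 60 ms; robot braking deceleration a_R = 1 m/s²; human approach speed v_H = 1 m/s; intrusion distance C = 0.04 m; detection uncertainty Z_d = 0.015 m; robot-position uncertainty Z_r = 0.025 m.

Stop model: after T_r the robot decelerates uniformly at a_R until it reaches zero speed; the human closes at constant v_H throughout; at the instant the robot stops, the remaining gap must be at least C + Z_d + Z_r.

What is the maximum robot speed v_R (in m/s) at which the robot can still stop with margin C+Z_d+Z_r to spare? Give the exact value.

quadratic (1/2)·v² + (53/50)·v + (-543/200) = 0
  disc = (53/50)² − 4·(1/2)·(-543/200) = 4096/625 ; √disc = 64/25
  v_R = (−(53/50) + 64/25) / (2·(1/2)) = 3/2 m/s
check:
braking lasts T_s = (3/2)/1 = 1.5000 s
reaction-phase robot travel = 1.5000·0.0600 = 0.0900 m
robot covers 1.5000·1.5000 − ½·1.0000·1.5000² = 1.1250 m while stopping
person approaches 1.0000·(0.0600+1.5000) = 1.5600 m
residual clearance needed = 0.0400+0.0150+0.0250 = 0.0800 m
sum ≈ 0.0900+1.1250+1.5600+0.0800 ≈ 2.8550 m = S ✓

v_R_max = 3/2 m/s = 1.5000 m/s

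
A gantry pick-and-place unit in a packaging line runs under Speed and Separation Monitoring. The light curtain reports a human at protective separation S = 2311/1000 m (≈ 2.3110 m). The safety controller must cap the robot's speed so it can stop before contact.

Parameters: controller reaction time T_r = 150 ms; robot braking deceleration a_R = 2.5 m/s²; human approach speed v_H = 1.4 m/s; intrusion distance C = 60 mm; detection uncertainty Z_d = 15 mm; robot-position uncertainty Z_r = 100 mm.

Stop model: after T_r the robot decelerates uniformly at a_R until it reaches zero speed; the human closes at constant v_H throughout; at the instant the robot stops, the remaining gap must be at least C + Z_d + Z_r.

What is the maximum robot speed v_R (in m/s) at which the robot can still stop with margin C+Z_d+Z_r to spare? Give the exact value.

v_R_max = 9/5 m/s = 1.8000 m/s

collect terms ⇒ (1/5)·v_R² + (71/100)·v_R + (-963/500) = 0
  disc = (71/100)² − 4·(1/5)·(-963/500) = 20449/10000 ; √disc = 143/100
  v_R = (−(71/100) + 143/100) / (2·(1/5)) = 9/5 m/s
check:
T_s = v_R/a_R = (9/5)/(5/2) = 0.7200 s
robot in T_r: 1.8000·0.1500 = 0.2700 m
robot covers 1.8000·0.7200 − ½·2.5000·0.7200² = 0.6480 m while stopping
human over T_r+T_s: 1.4000·(0.1500+0.7200) = 1.2180 m
margins: 0.0600+0.0150+0.1000 = 0.1750 m
sum ≈ 0.2700+0.6480+1.2180+0.1750 ≈ 2.3110 m = S ✓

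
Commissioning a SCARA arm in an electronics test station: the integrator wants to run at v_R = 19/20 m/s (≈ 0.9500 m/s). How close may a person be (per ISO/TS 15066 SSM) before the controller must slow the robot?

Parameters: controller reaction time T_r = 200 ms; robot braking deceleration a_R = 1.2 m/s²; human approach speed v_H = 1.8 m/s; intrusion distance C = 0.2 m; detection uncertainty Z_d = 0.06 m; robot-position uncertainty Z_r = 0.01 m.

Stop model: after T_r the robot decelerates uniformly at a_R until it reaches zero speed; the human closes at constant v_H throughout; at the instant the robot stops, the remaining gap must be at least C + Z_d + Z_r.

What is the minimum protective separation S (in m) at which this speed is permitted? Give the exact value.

braking lasts T_s = (19/20)/(6/5) = 0.7917 s
reaction-phase robot travel = 0.9500·0.2000 = 0.1900 m
braking distance = 0.9500²/(2·1.2000) = 0.3760 m
human closes 1.8000·0.9917 = 1.7850 m
margins: 0.2000+0.0600+0.0100 = 0.2700 m
S_min ≈ 0.1900+0.3760+1.7850+0.2700  ⇒  S_min = 12581/4800 m

S_min = 12581/4800 m = 2.6210 m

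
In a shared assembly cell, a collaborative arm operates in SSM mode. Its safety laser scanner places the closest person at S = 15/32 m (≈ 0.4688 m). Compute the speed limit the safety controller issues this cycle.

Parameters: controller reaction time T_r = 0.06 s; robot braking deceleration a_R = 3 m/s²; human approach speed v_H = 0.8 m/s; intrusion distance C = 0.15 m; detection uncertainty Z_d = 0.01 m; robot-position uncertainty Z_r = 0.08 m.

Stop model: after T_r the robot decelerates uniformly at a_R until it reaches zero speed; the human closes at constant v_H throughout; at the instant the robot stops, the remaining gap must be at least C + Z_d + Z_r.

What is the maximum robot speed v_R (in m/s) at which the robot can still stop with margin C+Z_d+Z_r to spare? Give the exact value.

v_R_max = 9/20 m/s = 0.4500 m/s

collect terms ⇒ (1/6)·v_R² + (49/150)·v_R + (-723/4000) = 0
  disc = (49/150)² − 4·(1/6)·(-723/4000) = 20449/90000 ; √disc = 143/300
  v_R = (−(49/150) + 143/300) / (2·(1/6)) = 9/20 m/s
check:
braking lasts T_s = (9/20)/3 = 0.1500 s
robot in T_r: 0.4500·0.0600 = 0.0270 m
robot under decel: 0.4500²/(2·3.0000) = 0.0338 m
human over T_r+T_s: 0.8000·(0.0600+0.1500) = 0.1680 m
C+Z_d+Z_r = 0.1500+0.0100+0.0800 = 0.2400 m
sum ≈ 0.0270+0.0338+0.1680+0.2400 ≈ 0.4688 m = S ✓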